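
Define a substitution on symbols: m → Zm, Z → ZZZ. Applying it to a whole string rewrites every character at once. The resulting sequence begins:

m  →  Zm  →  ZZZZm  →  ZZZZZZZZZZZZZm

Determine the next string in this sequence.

Rewriting the 14 symbols of ZZZZZZZZZZZZZm one by one yields ZZZ ZZZ ZZZ ZZZ ZZZ ZZZ ZZZ ZZZ ZZZ ZZZ ZZZ ZZZ ZZZ Zm; concatenated:

ZZZZZZZZZZZZZZZZZZZZZZZZZZZZZZZZZZZZZZZZm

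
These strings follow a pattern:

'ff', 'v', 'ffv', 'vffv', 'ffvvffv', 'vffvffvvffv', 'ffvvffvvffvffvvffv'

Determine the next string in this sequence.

Each term (from the third on) is the two preceding terms concatenated in order: term 3 = ff·v = ffv.
The next term joins vffvffvvffv and ffvvffvvffvffvvffv.

vffvffvvffvffvvffvvffvffvvffv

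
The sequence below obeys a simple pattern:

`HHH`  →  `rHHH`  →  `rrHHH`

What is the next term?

Each term is the previous one with r prepended.
One more step from rrHHH gives the answer.

rrrHHH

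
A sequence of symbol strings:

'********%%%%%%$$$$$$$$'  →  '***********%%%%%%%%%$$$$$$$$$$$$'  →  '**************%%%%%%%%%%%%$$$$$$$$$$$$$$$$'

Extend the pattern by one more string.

The n-th term is 3n+2 *'s then 3n %'s then 4n $'s, where the shown terms are n = 2, 3, 4.
For the next term, n = 5, so the run lengths are 17, 15, 20.

*****************%%%%%%%%%%%%%%%$$$$$$$$$$$$$$$$$$$$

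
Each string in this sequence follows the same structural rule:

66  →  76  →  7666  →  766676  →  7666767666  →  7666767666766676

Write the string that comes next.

Each term (from the third on) is the previous term followed by the one before it: term 3 = 76·66 = 7666.
The next term joins 7666767666766676 and 7666767666.

76667676667666767666767666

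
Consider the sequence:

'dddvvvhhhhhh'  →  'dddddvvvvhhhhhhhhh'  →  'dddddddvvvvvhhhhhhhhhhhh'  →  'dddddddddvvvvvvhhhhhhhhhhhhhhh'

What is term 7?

Each string has the form d^{2n-1} v^{n+1} h^{3n}, where the shown terms are n = 2, 3, 4, 5.
For term 7, n = 8, so the run lengths are 15, 9, 24.

dddddddddddddddvvvvvvvvvhhhhhhhhhhhhhhhhhhhhhhhh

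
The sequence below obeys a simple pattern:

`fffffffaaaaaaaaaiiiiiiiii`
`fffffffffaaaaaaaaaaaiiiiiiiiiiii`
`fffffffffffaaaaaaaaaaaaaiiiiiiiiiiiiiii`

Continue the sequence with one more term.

The n-th term is 2n+1 f's then 2n+3 a's then 3n i's, where the shown terms are n = 3, 4, 5.
For the next term, n = 6, so the run lengths are 13, 15, 18.

fffffffffffffaaaaaaaaaaaaaaaiiiiiiiiiiiiiiiiii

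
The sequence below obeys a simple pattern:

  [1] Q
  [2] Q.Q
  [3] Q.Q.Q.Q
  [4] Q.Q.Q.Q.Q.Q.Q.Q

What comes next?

Q.Q.Q.Q.Q.Q.Q.Q.Q.Q.Q.Q.Q.Q.Q.Q

Each string is two copies of the previous one joined by '.'.
One more doubling of Q.Q.Q.Q.Q.Q.Q.Q gives the answer.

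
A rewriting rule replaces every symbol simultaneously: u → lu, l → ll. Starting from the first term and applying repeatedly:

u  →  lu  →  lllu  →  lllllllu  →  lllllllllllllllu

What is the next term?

Rewriting the 16 symbols of lllllllllllllllu one by one yields ll ll ll ll ll ll ll ll ll ll ll ll ll ll ll lu; concatenated:

lllllllllllllllllllllllllllllllu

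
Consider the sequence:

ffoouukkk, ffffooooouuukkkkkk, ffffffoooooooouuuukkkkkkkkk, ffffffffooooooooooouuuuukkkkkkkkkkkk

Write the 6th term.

Reading off run lengths: f runs 2, 4, 6, 8; o runs 2, 5, 8, 11; u runs 2, 3, 4, 5; k runs 3, 6, 9, 12 — each is linear in n (n = 1, 2, …).
At n = 6 the blocks have lengths 12, 17, 7, 18.

ffffffffffffooooooooooooooooouuuuuuukkkkkkkkkkkkkkkkkk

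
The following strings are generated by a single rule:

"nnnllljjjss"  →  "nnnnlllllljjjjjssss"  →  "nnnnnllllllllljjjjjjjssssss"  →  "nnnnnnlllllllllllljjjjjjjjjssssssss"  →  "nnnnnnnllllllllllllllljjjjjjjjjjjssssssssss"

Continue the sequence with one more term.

nnnnnnnnlllllllllllllllllljjjjjjjjjjjjjssssssssssss

Each string has the form n^{n+2} l^{3n} j^{2n+1} s^{2n} (n = 1, 2, …).
For the next term, n = 6, so the run lengths are 8, 18, 13, 12.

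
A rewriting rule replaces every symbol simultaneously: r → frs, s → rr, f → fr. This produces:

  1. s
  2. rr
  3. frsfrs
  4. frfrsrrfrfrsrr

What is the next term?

frfrsfrfrsrrfrsfrsfrfrsfrfrsrrfrsfrs

Applying the rule to each of the 14 symbols of frfrsrrfrfrsrr gives the pieces fr frs fr frs rr frs frs fr frs fr frs rr frs frs, which concatenate to the answer.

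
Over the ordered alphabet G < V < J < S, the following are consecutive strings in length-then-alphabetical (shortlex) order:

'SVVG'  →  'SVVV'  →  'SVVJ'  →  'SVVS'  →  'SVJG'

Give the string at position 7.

SVJJ

Continuing the enumeration 2 steps past SVJG: SVJG → SVJV → (answer).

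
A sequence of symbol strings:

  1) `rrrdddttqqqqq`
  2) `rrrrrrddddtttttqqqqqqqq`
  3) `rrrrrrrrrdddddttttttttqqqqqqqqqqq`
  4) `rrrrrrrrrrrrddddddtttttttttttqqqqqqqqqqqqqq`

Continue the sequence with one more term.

Each string has the form r^{3n} d^{n+2} t^{3n-1} q^{3n+2} (n = 1, 2, …).
For the next term, n = 5, so the run lengths are 15, 7, 14, 17.

rrrrrrrrrrrrrrrdddddddttttttttttttttqqqqqqqqqqqqqqqqq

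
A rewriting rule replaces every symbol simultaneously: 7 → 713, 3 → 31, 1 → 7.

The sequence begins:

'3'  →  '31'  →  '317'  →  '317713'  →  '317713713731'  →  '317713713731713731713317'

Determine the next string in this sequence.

317713713731713731713317713731713317713731317713

Applying the rule to each of the 24 symbols of 317713713731713731713317 gives the pieces 31 7 713 713 7 31 713 7 31 713 31 7 713 7 31 713 31 7 713 7 31 31 7 713, which concatenate to the answer.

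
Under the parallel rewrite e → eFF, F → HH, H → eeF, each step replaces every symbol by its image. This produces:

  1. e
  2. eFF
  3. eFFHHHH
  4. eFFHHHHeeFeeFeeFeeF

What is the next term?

Rewriting the 19 symbols of eFFHHHHeeFeeFeeFeeF one by one yields eFF HH HH eeF eeF eeF eeF eFF eFF HH eFF eFF HH eFF eFF HH eFF eFF HH; concatenated:

eFFHHHHeeFeeFeeFeeFeFFeFFHHeFFeFFHHeFFeFFHHeFFeFFHH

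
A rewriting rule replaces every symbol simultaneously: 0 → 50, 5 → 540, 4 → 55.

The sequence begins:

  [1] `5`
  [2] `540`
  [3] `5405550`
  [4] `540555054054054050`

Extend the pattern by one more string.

54055505405405405054055505405550540555054050

Applying the rule to each of the 18 symbols of 540555054054054050 gives the pieces 540 55 50 540 540 540 50 540 55 50 540 55 50 540 55 50 540 50, which concatenate to the answer.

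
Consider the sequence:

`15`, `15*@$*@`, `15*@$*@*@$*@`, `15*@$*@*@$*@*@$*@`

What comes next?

Each term is the previous one with *@$*@ appended.
Applying this once more to 15*@$*@*@$*@*@$*@:

15*@$*@*@$*@*@$*@*@$*@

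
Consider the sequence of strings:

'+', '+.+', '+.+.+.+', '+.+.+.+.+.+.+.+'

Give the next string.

Each string is two copies of the previous one joined by '.'.
Doubling +.+.+.+.+.+.+.+ with '.' between the halves:

+.+.+.+.+.+.+.+.+.+.+.+.+.+.+.+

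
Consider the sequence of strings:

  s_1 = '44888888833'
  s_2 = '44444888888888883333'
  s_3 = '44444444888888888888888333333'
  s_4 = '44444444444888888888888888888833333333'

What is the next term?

44444444444444888888888888888888888883333333333

Term n consists of 3n-1 4's, followed by 4n+3 8's, followed by 2n 3's (n = 1, 2, …).
At n = 5 the blocks have lengths 14, 23, 10.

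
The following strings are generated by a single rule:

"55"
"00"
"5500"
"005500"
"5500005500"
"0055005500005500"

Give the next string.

From term 3 onward, concatenate the second-to-last term with the last: 55·00 = 5500, 00·5500 = 005500, …
So term 7 is 5500005500·0055005500005500.

55000055000055005500005500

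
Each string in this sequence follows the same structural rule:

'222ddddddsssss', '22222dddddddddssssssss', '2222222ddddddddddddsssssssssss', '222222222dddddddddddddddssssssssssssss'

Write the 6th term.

2222222222222dddddddddddddddddddddssssssssssssssssssss

Reading off run lengths: 2 runs 3, 5, 7, 9; d runs 6, 9, 12, 15; s runs 5, 8, 11, 14 — each is linear in n (n = 1, 2, …).
For term 6, n = 6, so the run lengths are 13, 21, 20.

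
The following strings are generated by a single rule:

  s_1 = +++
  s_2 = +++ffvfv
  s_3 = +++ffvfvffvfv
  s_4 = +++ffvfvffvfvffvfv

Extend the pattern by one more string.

The strings grow by a fixed suffix ffvfv each time.
Applying this once more to +++ffvfvffvfvffvfv:

+++ffvfvffvfvffvfvffvfv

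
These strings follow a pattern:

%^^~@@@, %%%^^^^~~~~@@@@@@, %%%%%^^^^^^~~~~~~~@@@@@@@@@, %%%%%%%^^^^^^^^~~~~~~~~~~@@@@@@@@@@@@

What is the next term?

%%%%%%%%%^^^^^^^^^^~~~~~~~~~~~~~@@@@@@@@@@@@@@@

Term n consists of 2n-1 %'s, followed by 2n ^'s, followed by 3n-2 ~'s, followed by 3n @'s (n = 1, 2, …).
Setting n = 5 gives 9, 10, 13, 15 characters in each block.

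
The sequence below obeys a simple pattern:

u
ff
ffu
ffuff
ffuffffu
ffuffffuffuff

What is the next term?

ffuffffuffuffffuffffu

This is a Fibonacci-style word recurrence s(k) = s(k−1)·s(k−2): e.g. ff·u = ffu.
The next term joins ffuffffuffuff and ffuffffu.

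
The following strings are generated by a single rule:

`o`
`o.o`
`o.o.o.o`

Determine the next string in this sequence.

o.o.o.o.o.o.o.o

s(k+1) = s(k)·.·s(k) — each term doubles the last with '.' between the halves.
So the next term is two copies of o.o.o.o with '.' between the halves.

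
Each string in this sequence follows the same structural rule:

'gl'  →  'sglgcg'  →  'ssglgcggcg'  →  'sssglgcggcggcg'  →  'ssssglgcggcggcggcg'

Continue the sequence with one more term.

s(k+1) = s·s(k)·gcg, so each term gains s as a prefix and gcg as a suffix.
Applying this once more to ssssglgcggcggcggcg:

sssssglgcggcggcggcggcg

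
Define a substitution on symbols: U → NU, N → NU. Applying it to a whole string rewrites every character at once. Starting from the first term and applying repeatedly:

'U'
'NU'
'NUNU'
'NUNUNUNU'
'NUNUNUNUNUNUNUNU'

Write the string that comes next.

Replace each of the 16 characters of NUNUNUNUNUNUNUNU in place — NU NU NU NU NU NU NU NU NU NU NU NU NU NU NU NU — and concatenate.

NUNUNUNUNUNUNUNUNUNUNUNUNUNUNUNU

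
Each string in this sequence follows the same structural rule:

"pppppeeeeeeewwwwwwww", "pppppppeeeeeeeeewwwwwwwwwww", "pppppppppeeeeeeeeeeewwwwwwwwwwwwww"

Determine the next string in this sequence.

Term n consists of 2n+1 p's, followed by 2n+3 e's, followed by 3n+2 w's, where the shown terms are n = 2, 3, 4.
For the next term, n = 5, so the run lengths are 11, 13, 17.

pppppppppppeeeeeeeeeeeeewwwwwwwwwwwwwwwww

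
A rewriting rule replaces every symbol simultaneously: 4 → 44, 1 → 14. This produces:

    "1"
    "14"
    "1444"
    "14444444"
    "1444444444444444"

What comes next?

Replace each of the 16 characters of 1444444444444444 in place — 14 44 44 44 44 44 44 44 44 44 44 44 44 44 44 44 — and concatenate.

14444444444444444444444444444444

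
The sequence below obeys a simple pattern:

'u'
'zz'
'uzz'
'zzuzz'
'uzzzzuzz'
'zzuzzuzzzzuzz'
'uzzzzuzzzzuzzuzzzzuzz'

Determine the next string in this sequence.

zzuzzuzzzzuzzuzzzzuzzzzuzzuzzzzuzz

Each term (from the third on) is the two preceding terms concatenated in order: term 3 = u·zz = uzz.
Continuing: zzuzzuzzzzuzz · uzzzzuzzzzuzzuzzzzuzz gives term 8.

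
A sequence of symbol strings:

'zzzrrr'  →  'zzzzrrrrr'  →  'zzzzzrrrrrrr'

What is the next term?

zzzzzzrrrrrrrrr

Term n consists of n+1 z's, followed by 2n-1 r's, where the shown terms are n = 2, 3, 4.
For the next term, n = 5, so the run lengths are 6, 9.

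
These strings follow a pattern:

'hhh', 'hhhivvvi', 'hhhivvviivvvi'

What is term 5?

The strings grow by a fixed suffix ivvvi each time.
From hhhivvviivvvi, 2 further steps: hhhivvviivvvi → hhhivvviivvviivvvi → (answer).

hhhivvviivvviivvviivvvi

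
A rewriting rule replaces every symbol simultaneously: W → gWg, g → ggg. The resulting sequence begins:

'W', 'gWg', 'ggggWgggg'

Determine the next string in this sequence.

gggggggggggggWggggggggggggg

Apply φ to ggggWgggg symbol by symbol: g→ggg, g→ggg, g→ggg, g→ggg, W→gWg, g→ggg, g→ggg, g→ggg, g→ggg; joined: ggg ggg ggg ggg gWg ggg ggg ggg ggg.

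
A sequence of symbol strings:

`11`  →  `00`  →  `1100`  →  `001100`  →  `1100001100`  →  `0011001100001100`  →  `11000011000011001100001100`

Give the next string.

This is a Fibonacci-style word recurrence s(k) = s(k−2)·s(k−1): e.g. 11·00 = 1100.
The next term joins 0011001100001100 and 11000011000011001100001100.

001100110000110011000011000011001100001100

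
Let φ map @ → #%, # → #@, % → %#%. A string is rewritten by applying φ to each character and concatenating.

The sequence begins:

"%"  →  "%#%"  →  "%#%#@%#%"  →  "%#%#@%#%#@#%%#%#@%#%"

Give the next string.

φ(%#%#@%#%#@#%%#%#@%#%) expands symbol-by-symbol to %#% #@ %#% #@ #% %#% #@ %#% #@ #% #@ %#% %#% #@ %#% #@ #% %#% #@ %#%; joining the 20 pieces gives the next term.

%#%#@%#%#@#%%#%#@%#%#@#%#@%#%%#%#@%#%#@#%%#%#@%#%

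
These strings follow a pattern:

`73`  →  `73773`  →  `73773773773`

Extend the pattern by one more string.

73773773773773773773773

Each string is two copies of the previous one joined by '7'.
One more doubling of 73773773773 gives the answer.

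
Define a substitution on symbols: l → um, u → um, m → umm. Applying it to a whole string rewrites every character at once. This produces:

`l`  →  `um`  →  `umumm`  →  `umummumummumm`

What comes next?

umummumummummumummumummummumummumm

φ(umummumummumm) expands symbol-by-symbol to um umm um umm umm um umm um umm umm um umm umm; joining the 13 pieces gives the next term.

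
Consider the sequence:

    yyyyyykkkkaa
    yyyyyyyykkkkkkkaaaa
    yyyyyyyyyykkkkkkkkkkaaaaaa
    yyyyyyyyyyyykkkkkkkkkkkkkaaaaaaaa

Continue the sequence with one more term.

Term n consists of 2n+2 y's, followed by 3n-2 k's, followed by 2n-2 a's, where the shown terms are n = 2, 3, 4, 5.
Setting n = 6 gives 14, 16, 10 characters in each block.

yyyyyyyyyyyyyykkkkkkkkkkkkkkkkaaaaaaaaaa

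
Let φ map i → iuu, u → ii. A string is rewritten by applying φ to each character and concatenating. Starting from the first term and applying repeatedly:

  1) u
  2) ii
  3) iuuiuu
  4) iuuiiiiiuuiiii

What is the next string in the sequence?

Applying the rule to each of the 14 symbols of iuuiiiiiuuiiii gives the pieces iuu ii ii iuu iuu iuu iuu iuu ii ii iuu iuu iuu iuu, which concatenate to the answer.

iuuiiiiiuuiuuiuuiuuiuuiiiiiuuiuuiuuiuu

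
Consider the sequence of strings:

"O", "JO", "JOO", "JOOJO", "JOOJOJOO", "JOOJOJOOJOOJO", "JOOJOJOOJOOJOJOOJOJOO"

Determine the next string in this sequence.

JOOJOJOOJOOJOJOOJOJOOJOOJOJOOJOOJO

From term 3 onward, concatenate the last term with the second-to-last: JO·O = JOO, JOO·JO = JOOJO, …
Continuing: JOOJOJOOJOOJOJOOJOJOO · JOOJOJOOJOOJO gives term 8.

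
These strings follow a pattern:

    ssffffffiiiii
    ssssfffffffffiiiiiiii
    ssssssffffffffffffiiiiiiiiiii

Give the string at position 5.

Term n consists of 2n s's, followed by 3n+3 f's, followed by 3n+2 i's (n = 1, 2, …).
For term 5, n = 5, so the run lengths are 10, 18, 17.

ssssssssssffffffffffffffffffiiiiiiiiiiiiiiiii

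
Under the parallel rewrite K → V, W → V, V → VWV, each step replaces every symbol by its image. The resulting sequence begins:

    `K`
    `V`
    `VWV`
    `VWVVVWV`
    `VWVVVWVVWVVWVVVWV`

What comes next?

Rewriting the 17 symbols of VWVVVWVVWVVWVVVWV one by one yields VWV V VWV VWV VWV V VWV VWV V VWV VWV V VWV VWV VWV V VWV; concatenated:

VWVVVWVVWVVWVVVWVVWVVVWVVWVVVWVVWVVWVVVWV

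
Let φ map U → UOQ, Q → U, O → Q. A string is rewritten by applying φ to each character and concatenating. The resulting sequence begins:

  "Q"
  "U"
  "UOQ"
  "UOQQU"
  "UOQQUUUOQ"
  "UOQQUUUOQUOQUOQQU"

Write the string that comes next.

UOQQUUUOQUOQUOQQUUOQQUUOQQUUUOQ

Replace each of the 17 characters of UOQQUUUOQUOQUOQQU in place — UOQ Q U U UOQ UOQ UOQ Q U UOQ Q U UOQ Q U U UOQ — and concatenate.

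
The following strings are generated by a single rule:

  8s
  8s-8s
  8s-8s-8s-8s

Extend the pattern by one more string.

Each string is two copies of the previous one joined by '-'.
One more doubling of 8s-8s-8s-8s gives the answer.

8s-8s-8s-8s-8s-8s-8s-8s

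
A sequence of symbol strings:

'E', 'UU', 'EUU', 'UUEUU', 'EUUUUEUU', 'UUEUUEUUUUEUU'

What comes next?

EUUUUEUUUUEUUEUUUUEUU

This is a Fibonacci-style word recurrence s(k) = s(k−2)·s(k−1): e.g. E·UU = EUU.
The next term joins EUUUUEUU and UUEUUEUUUUEUU.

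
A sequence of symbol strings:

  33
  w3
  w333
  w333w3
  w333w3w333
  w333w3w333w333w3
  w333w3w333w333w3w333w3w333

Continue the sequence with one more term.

Each term (from the third on) is the previous term followed by the one before it: term 3 = w3·33 = w333.
So term 8 is w333w3w333w333w3w333w3w333·w333w3w333w333w3.

w333w3w333w333w3w333w3w333w333w3w333w333w3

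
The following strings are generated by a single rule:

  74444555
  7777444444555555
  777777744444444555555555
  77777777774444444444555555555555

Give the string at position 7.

Each string has the form 7^{3n-2} 4^{2n+2} 5^{3n} (n = 1, 2, …).
Setting n = 7 gives 19, 16, 21 characters in each block.

77777777777777777774444444444444444555555555555555555555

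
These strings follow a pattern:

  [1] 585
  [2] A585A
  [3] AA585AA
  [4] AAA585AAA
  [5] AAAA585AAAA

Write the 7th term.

Each term wraps the previous one in A on the left and A on the right.
From AAAA585AAAA, 2 further steps: AAAA585AAAA → AAAAA585AAAAA → (answer).

AAAAAA585AAAAAA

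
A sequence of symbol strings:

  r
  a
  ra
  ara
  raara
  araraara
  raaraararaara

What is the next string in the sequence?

Each term (from the third on) is the two preceding terms concatenated in order: term 3 = r·a = ra.
Continuing: araraara · raaraararaara gives term 8.

araraararaaraararaara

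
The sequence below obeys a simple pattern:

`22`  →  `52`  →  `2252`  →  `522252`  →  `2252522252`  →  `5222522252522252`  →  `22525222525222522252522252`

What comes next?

522252225252225222525222525222522252522252

This is a Fibonacci-style word recurrence s(k) = s(k−2)·s(k−1): e.g. 22·52 = 2252.
Continuing: 5222522252522252 · 22525222525222522252522252 gives term 8.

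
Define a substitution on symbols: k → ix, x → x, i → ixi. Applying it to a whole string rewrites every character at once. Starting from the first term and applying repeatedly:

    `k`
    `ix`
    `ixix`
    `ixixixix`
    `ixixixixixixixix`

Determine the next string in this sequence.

Rewriting the 16 symbols of ixixixixixixixix one by one yields ixi x ixi x ixi x ixi x ixi x ixi x ixi x ixi x; concatenated:

ixixixixixixixixixixixixixixixix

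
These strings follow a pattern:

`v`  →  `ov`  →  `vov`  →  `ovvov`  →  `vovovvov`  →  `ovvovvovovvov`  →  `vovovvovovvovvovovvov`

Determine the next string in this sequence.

ovvovvovovvovvovovvovovvovvovovvov

This is a Fibonacci-style word recurrence s(k) = s(k−2)·s(k−1): e.g. v·ov = vov.
The next term joins ovvovvovovvov and vovovvovovvovvovovvov.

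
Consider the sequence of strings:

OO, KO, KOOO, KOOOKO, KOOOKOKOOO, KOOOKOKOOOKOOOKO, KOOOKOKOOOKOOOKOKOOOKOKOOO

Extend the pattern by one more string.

KOOOKOKOOOKOOOKOKOOOKOKOOOKOOOKOKOOOKOOOKO

Each term (from the third on) is the previous term followed by the one before it: term 3 = KO·OO = KOOO.
The next term joins KOOOKOKOOOKOOOKOKOOOKOKOOO and KOOOKOKOOOKOOOKO.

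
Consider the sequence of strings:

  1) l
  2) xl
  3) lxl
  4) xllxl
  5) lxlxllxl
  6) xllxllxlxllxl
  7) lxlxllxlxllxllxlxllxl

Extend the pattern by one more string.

This is a Fibonacci-style word recurrence s(k) = s(k−2)·s(k−1): e.g. l·xl = lxl.
The next term joins xllxllxlxllxl and lxlxllxlxllxllxlxllxl.

xllxllxlxllxllxlxllxlxllxllxlxllxl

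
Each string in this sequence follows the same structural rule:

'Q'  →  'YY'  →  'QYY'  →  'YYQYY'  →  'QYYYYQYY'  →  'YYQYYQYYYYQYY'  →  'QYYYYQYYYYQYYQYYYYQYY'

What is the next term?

YYQYYQYYYYQYYQYYYYQYYYYQYYQYYYYQYY

From term 3 onward, concatenate the second-to-last term with the last: Q·YY = QYY, YY·QYY = YYQYY, …
Continuing: YYQYYQYYYYQYY · QYYYYQYYYYQYYQYYYYQYY gives term 8.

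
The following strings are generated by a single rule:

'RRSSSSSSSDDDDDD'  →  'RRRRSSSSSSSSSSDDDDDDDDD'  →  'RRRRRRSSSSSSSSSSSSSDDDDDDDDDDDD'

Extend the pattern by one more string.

Term n consists of 2n-2 R's, followed by 3n+1 S's, followed by 3n D's, where the shown terms are n = 2, 3, 4.
For the next term, n = 5, so the run lengths are 8, 16, 15.

RRRRRRRRSSSSSSSSSSSSSSSSDDDDDDDDDDDDDDD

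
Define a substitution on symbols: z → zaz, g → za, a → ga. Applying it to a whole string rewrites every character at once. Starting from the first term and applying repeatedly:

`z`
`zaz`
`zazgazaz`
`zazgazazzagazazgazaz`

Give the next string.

Rewriting the 20 symbols of zazgazazzagazazgazaz one by one yields zaz ga zaz za ga zaz ga zaz zaz ga za ga zaz ga zaz za ga zaz ga zaz; concatenated:

zazgazazzagazazgazazzazgazagazazgazazzagazazgazaz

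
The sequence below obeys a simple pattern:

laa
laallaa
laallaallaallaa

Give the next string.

laallaallaallaallaallaallaallaa

Every step duplicates the string with 'l' between the halves.
So the next term is two copies of laallaallaallaa with 'l' between the halves.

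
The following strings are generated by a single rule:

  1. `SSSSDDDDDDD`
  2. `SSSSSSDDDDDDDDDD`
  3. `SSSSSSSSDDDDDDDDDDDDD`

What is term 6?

SSSSSSSSSSSSSSDDDDDDDDDDDDDDDDDDDDDD

Each string has the form S^{2n} D^{3n+1}, where the shown terms are n = 2, 3, 4.
At n = 7 the blocks have lengths 14, 22.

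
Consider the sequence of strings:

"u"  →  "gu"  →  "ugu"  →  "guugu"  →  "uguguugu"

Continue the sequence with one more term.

guuguuguguugu

Each term (from the third on) is the two preceding terms concatenated in order: term 3 = u·gu = ugu.
So term 6 is guugu·uguguugu.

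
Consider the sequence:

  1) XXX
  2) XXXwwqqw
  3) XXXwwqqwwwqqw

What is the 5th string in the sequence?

XXXwwqqwwwqqwwwqqwwwqqw

Every step adds wwqqw to the end: s(k+1) = s(k)·wwqqw.
From XXXwwqqwwwqqw, 2 further steps: XXXwwqqwwwqqw → XXXwwqqwwwqqwwwqqw → (answer).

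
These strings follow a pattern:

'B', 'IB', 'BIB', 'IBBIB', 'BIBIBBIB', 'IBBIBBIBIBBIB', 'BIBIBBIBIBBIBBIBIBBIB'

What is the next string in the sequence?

IBBIBBIBIBBIBBIBIBBIBIBBIBBIBIBBIB

From term 3 onward, concatenate the second-to-last term with the last: B·IB = BIB, IB·BIB = IBBIB, …
So term 8 is IBBIBBIBIBBIB·BIBIBBIBIBBIBBIBIBBIB.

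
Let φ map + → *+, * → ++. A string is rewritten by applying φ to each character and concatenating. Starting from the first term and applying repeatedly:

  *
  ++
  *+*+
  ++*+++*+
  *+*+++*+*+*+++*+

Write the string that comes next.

++*+++*+*+*+++*+++*+++*+*+*+++*+

Applying the rule to each of the 16 symbols of *+*+++*+*+*+++*+ gives the pieces ++ *+ ++ *+ *+ *+ ++ *+ ++ *+ ++ *+ *+ *+ ++ *+, which concatenate to the answer.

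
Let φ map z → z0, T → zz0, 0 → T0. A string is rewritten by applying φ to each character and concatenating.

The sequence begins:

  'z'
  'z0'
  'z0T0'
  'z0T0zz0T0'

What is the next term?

z0T0zz0T0z0z0T0zz0T0

Apply φ to z0T0zz0T0 symbol by symbol: z→z0, 0→T0, T→zz0, 0→T0, z→z0, z→z0, 0→T0, T→zz0, 0→T0; joined: z0 T0 zz0 T0 z0 z0 T0 zz0 T0.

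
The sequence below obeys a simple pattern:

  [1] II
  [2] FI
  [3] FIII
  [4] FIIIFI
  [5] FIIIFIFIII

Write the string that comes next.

FIIIFIFIIIFIIIFI

From term 3 onward, concatenate the last term with the second-to-last: FI·II = FIII, FIII·FI = FIIIFI, …
So term 6 is FIIIFIFIII·FIIIFI.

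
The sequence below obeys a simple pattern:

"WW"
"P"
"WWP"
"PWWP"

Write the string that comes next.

WWPPWWP

This is a Fibonacci-style word recurrence s(k) = s(k−2)·s(k−1): e.g. WW·P = WWP.
The next term joins WWP and PWWP.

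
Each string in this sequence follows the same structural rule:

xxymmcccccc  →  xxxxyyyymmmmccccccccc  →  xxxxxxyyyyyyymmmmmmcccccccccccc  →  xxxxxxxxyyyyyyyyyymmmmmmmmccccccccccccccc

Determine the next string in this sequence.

Each string has the form x^{2n} y^{3n-2} m^{2n} c^{3n+3} (n = 1, 2, …).
Setting n = 5 gives 10, 13, 10, 18 characters in each block.

xxxxxxxxxxyyyyyyyyyyyyymmmmmmmmmmcccccccccccccccccc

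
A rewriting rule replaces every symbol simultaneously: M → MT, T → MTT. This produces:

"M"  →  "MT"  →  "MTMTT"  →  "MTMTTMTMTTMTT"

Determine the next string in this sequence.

MTMTTMTMTTMTTMTMTTMTMTTMTTMTMTTMTT

Applying the rule to each of the 13 symbols of MTMTTMTMTTMTT gives the pieces MT MTT MT MTT MTT MT MTT MT MTT MTT MT MTT MTT, which concatenate to the answer.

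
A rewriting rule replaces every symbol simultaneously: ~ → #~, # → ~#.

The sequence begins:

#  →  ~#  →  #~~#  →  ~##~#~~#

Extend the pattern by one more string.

Apply φ to ~##~#~~# symbol by symbol: ~→#~, #→~#, #→~#, ~→#~, #→~#, ~→#~, ~→#~, #→~#; joined: #~ ~# ~# #~ ~# #~ #~ ~#.

#~~#~##~~##~#~~#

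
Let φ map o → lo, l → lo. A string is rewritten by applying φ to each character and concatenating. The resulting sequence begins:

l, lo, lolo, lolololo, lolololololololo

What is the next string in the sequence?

lolololololololololololololololo

φ(lolololololololo) expands symbol-by-symbol to lo lo lo lo lo lo lo lo lo lo lo lo lo lo lo lo; joining the 16 pieces gives the next term.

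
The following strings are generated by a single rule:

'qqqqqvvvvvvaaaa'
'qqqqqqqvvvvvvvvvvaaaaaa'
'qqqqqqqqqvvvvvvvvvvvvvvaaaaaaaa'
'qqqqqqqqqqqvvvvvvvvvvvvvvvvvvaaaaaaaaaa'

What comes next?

qqqqqqqqqqqqqvvvvvvvvvvvvvvvvvvvvvvaaaaaaaaaaaa

Reading off run lengths: q runs 5, 7, 9, 11; v runs 6, 10, 14, 18; a runs 4, 6, 8, 10 — each is linear in n, where the shown terms are n = 2, 3, 4, 5.
At n = 6 the blocks have lengths 13, 22, 12.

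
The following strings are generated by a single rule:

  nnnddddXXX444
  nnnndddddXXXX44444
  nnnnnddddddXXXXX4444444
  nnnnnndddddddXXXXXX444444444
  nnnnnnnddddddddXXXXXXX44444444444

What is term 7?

Each string has the form n^{n+1} d^{n+2} X^{n+1} 4^{2n-1}, where the shown terms are n = 2, 3, 4, 5, 6.
Setting n = 8 gives 9, 10, 9, 15 characters in each block.

nnnnnnnnnddddddddddXXXXXXXXX444444444444444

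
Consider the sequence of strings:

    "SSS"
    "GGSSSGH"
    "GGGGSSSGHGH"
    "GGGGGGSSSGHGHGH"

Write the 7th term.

Each term wraps the previous one in GG on the left and GH on the right.
From GGGGGGSSSGHGHGH, 3 further steps: GGGGGGSSSGHGHGH → GGGGGGGGSSSGHGHGHGH → GGGGGGGGGGSSSGHGHGHGHGH → (answer).

GGGGGGGGGGGGSSSGHGHGHGHGHGH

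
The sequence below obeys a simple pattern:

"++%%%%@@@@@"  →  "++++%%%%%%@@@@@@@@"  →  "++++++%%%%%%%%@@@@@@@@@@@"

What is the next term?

The n-th term is 2n +'s then 2n+2 %'s then 3n+2 @'s (n = 1, 2, …).
At n = 4 the blocks have lengths 8, 10, 14.

++++++++%%%%%%%%%%@@@@@@@@@@@@@@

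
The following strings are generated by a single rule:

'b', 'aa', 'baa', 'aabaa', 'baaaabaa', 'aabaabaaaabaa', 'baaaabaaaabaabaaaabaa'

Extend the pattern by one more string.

Each term (from the third on) is the two preceding terms concatenated in order: term 3 = b·aa = baa.
The next term joins aabaabaaaabaa and baaaabaaaabaabaaaabaa.

aabaabaaaabaabaaaabaaaabaabaaaabaa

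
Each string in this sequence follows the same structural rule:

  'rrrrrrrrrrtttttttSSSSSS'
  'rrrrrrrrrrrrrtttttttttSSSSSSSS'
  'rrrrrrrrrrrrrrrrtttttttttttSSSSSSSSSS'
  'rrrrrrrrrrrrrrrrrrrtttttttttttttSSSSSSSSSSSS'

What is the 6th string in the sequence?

The n-th term is 3n+1 r's then 2n+1 t's then 2n S's, where the shown terms are n = 3, 4, 5, 6.
For term 6, n = 8, so the run lengths are 25, 17, 16.

rrrrrrrrrrrrrrrrrrrrrrrrrtttttttttttttttttSSSSSSSSSSSSSSSS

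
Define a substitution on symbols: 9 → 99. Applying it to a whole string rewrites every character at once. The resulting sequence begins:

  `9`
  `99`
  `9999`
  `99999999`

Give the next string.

Apply φ to 99999999 symbol by symbol: 9→99, 9→99, 9→99, 9→99, 9→99, 9→99, 9→99, 9→99; joined: 99 99 99 99 99 99 99 99.

9999999999999999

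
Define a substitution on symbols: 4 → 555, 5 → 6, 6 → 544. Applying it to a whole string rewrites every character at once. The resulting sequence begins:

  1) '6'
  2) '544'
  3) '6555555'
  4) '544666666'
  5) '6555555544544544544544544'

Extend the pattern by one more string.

544666666655555565555556555555655555565555556555555

φ(6555555544544544544544544) expands symbol-by-symbol to 544 6 6 6 6 6 6 6 555 555 6 555 555 6 555 555 6 555 555 6 555 555 6 555 555; joining the 25 pieces gives the next term.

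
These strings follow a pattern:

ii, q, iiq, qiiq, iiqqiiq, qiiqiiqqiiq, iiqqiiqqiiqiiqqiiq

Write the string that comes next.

qiiqiiqqiiqiiqqiiqqiiqiiqqiiq

Each term (from the third on) is the two preceding terms concatenated in order: term 3 = ii·q = iiq.
The next term joins qiiqiiqqiiq and iiqqiiqqiiqiiqqiiq.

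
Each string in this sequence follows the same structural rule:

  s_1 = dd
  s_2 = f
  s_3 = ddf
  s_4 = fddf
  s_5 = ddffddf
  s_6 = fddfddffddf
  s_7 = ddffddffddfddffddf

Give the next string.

fddfddffddfddffddffddfddffddf

From term 3 onward, concatenate the second-to-last term with the last: dd·f = ddf, f·ddf = fddf, …
So term 8 is fddfddffddf·ddffddffddfddffddf.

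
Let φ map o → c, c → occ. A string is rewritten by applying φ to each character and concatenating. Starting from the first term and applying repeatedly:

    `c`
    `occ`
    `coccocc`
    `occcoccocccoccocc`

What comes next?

Applying the rule to each of the 17 symbols of occcoccocccoccocc gives the pieces c occ occ occ c occ occ c occ occ occ c occ occ c occ occ, which concatenate to the answer.

coccoccocccoccocccoccoccocccoccocccoccocc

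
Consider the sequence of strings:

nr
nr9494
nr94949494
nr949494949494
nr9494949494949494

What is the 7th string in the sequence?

nr949494949494949494949494

The strings grow by a fixed suffix 9494 each time.
From nr9494949494949494, 2 further steps: nr9494949494949494 → nr94949494949494949494 → (answer).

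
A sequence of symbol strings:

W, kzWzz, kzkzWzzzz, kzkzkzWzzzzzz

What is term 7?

Each term wraps the previous one in kz on the left and zz on the right.
From kzkzkzWzzzzzz, 3 further steps: kzkzkzWzzzzzz → kzkzkzkzWzzzzzzzz → kzkzkzkzkzWzzzzzzzzzz → (answer).

kzkzkzkzkzkzWzzzzzzzzzzzz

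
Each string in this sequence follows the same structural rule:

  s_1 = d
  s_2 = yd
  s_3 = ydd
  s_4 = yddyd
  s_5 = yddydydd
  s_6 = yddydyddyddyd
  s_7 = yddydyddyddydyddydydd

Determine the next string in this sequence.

From term 3 onward, concatenate the last term with the second-to-last: yd·d = ydd, ydd·yd = yddyd, …
Continuing: yddydyddyddydyddydydd · yddydyddyddyd gives term 8.

yddydyddyddydyddydyddyddydyddyddyd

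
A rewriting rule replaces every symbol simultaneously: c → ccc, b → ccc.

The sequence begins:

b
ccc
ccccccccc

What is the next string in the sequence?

Apply φ to ccccccccc symbol by symbol: c→ccc, c→ccc, c→ccc, c→ccc, c→ccc, c→ccc, c→ccc, c→ccc, c→ccc; joined: ccc ccc ccc ccc ccc ccc ccc ccc ccc.

ccccccccccccccccccccccccccc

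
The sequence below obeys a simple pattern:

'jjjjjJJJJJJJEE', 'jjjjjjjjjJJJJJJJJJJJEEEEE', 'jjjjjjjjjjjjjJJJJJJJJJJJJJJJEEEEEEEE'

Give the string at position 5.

jjjjjjjjjjjjjjjjjjjjjJJJJJJJJJJJJJJJJJJJJJJJEEEEEEEEEEEEEE

Each string has the form j^{4n+1} J^{4n+3} E^{3n-1} (n = 1, 2, …).
Setting n = 5 gives 21, 23, 14 characters in each block.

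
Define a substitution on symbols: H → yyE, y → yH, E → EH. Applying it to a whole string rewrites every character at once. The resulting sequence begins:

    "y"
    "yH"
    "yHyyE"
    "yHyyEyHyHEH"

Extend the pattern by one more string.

Expanding yHyyEyHyHEH: y→yH, H→yyE, y→yH, y→yH, E→EH, y→yH, H→yyE, y→yH, H→yyE, E→EH, H→yyE. Concatenated: yH yyE yH yH EH yH yyE yH yyE EH yyE.

yHyyEyHyHEHyHyyEyHyyEEHyyE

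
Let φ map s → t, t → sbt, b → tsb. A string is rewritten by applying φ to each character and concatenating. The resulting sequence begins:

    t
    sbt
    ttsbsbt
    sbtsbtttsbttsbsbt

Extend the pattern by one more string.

Replace each of the 17 characters of sbtsbtttsbttsbsbt in place — t tsb sbt t tsb sbt sbt sbt t tsb sbt sbt t tsb t tsb sbt — and concatenate.

ttsbsbtttsbsbtsbtsbtttsbsbtsbtttsbttsbsbt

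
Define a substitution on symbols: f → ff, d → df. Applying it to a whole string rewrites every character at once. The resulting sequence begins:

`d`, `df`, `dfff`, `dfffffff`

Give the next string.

Rewriting each symbol of dfffffff: d→df, f→ff, f→ff, f→ff, f→ff, f→ff, f→ff, f→ff, which concatenates to df ff ff ff ff ff ff ff.

dfffffffffffffff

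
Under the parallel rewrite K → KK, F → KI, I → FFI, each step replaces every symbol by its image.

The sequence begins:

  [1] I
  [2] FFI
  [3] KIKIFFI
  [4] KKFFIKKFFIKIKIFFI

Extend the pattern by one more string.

KKKKKIKIFFIKKKKKIKIFFIKKFFIKKFFIKIKIFFI

Replace each of the 17 characters of KKFFIKKFFIKIKIFFI in place — KK KK KI KI FFI KK KK KI KI FFI KK FFI KK FFI KI KI FFI — and concatenate.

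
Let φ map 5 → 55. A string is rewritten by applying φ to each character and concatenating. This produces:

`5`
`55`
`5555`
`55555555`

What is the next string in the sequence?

Rewriting each symbol of 55555555: 5→55, 5→55, 5→55, 5→55, 5→55, 5→55, 5→55, 5→55, which concatenates to 55 55 55 55 55 55 55 55.

5555555555555555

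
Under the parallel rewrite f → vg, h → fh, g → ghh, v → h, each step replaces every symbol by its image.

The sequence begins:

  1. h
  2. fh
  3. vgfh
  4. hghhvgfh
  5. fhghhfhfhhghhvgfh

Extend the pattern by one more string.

Applying the rule to each of the 17 symbols of fhghhfhfhhghhvgfh gives the pieces vg fh ghh fh fh vg fh vg fh fh ghh fh fh h ghh vg fh, which concatenate to the answer.

vgfhghhfhfhvgfhvgfhfhghhfhfhhghhvgfh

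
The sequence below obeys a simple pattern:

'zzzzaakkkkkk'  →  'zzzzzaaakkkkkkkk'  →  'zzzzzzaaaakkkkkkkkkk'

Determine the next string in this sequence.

zzzzzzzaaaaakkkkkkkkkkkk

The n-th term is n+1 z's then n-1 a's then 2n k's, where the shown terms are n = 3, 4, 5.
For the next term, n = 6, so the run lengths are 7, 5, 12.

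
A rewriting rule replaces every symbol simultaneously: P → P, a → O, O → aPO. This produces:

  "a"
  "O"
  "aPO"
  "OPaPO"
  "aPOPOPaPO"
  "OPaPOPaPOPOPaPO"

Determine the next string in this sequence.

Replace each of the 15 characters of OPaPOPaPOPOPaPO in place — aPO P O P aPO P O P aPO P aPO P O P aPO — and concatenate.

aPOPOPaPOPOPaPOPaPOPOPaPO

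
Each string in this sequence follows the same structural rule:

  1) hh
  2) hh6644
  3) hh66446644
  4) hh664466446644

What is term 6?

Every step adds 6644 to the end: s(k+1) = s(k)·6644.
From hh664466446644, 2 further steps: hh664466446644 → hh6644664466446644 → (answer).

hh66446644664466446644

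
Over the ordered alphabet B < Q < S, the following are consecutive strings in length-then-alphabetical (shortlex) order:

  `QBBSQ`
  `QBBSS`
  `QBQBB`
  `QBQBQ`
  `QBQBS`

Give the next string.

QBQQB

Find the rightmost character of QBQBS below S, bump it to the next letter, and reset everything to its right to B.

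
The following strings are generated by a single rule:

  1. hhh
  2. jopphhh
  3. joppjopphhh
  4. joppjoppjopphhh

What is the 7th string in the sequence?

joppjoppjoppjoppjoppjopphhh

The strings grow by a fixed prefix jopp each time.
From joppjoppjopphhh, 3 further steps: joppjoppjopphhh → joppjoppjoppjopphhh → joppjoppjoppjoppjopphhh → (answer).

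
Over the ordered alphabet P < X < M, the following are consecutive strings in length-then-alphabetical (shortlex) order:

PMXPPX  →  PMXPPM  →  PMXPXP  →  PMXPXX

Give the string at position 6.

PMXPMP

Stepping forward 2 times from PMXPXX: PMXPXX → PMXPXM, then the target.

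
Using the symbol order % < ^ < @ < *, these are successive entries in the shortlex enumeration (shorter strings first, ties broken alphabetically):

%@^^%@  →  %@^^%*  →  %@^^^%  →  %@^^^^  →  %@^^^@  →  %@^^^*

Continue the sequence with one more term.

Find the rightmost character of %@^^^* below *, bump it to the next letter, and reset everything to its right to %.

%@^^@%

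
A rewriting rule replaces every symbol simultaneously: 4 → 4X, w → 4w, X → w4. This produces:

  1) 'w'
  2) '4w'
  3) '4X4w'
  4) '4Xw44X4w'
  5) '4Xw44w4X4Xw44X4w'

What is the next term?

4Xw44w4X4X4w4Xw44Xw44w4X4Xw44X4w

Replace each of the 16 characters of 4Xw44w4X4Xw44X4w in place — 4X w4 4w 4X 4X 4w 4X w4 4X w4 4w 4X 4X w4 4X 4w — and concatenate.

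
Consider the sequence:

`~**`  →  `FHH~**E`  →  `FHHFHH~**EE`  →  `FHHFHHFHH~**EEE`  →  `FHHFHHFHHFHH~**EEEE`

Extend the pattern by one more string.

FHHFHHFHHFHHFHH~**EEEEE

s(k+1) = FHH·s(k)·E, so each term gains FHH as a prefix and E as a suffix.
One more step from FHHFHHFHHFHH~**EEEE gives the answer.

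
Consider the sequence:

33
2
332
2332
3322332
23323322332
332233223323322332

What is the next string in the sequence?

23323322332332233223323322332

Each term (from the third on) is the two preceding terms concatenated in order: term 3 = 33·2 = 332.
The next term joins 23323322332 and 332233223323322332.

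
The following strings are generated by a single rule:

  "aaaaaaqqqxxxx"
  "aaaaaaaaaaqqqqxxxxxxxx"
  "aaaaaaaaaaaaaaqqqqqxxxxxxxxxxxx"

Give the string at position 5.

Reading off run lengths: a runs 6, 10, 14; q runs 3, 4, 5; x runs 4, 8, 12 — each is linear in n (n = 1, 2, …).
Setting n = 5 gives 22, 7, 20 characters in each block.

aaaaaaaaaaaaaaaaaaaaaaqqqqqqqxxxxxxxxxxxxxxxxxxxx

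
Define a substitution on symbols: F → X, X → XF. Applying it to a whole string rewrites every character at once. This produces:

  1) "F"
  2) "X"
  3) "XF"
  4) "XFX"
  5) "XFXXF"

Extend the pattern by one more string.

XFXXFXFX

Apply φ to XFXXF symbol by symbol: X→XF, F→X, X→XF, X→XF, F→X; joined: XF X XF XF X.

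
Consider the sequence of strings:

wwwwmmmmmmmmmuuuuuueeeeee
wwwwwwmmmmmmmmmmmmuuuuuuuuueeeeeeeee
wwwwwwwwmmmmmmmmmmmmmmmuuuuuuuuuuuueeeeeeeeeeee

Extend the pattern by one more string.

The n-th term is 2n w's then 3n+3 m's then 3n u's then 3n e's, where the shown terms are n = 2, 3, 4.
Setting n = 5 gives 10, 18, 15, 15 characters in each block.

wwwwwwwwwwmmmmmmmmmmmmmmmmmmuuuuuuuuuuuuuuueeeeeeeeeeeeeee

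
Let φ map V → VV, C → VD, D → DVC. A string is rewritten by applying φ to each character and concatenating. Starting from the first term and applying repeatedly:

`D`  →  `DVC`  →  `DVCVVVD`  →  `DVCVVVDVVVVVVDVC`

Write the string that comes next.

DVCVVVDVVVVVVDVCVVVVVVVVVVVVDVCVVVD

Applying the rule to each of the 16 symbols of DVCVVVDVVVVVVDVC gives the pieces DVC VV VD VV VV VV DVC VV VV VV VV VV VV DVC VV VD, which concatenate to the answer.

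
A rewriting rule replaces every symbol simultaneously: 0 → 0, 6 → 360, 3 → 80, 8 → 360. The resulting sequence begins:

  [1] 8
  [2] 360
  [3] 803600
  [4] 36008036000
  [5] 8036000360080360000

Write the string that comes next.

Replace each of the 19 characters of 8036000360080360000 in place — 360 0 80 360 0 0 0 80 360 0 0 360 0 80 360 0 0 0 0 — and concatenate.

36008036000080360003600803600000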